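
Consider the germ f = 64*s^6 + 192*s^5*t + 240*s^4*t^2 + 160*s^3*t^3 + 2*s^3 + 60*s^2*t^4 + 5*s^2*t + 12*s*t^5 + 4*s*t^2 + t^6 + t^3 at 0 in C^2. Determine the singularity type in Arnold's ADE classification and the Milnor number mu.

Type D7, Milnor number mu = 7.

The Hessian of f at 0 is [[0, 0], [0, 0]] with rank 0, so corank 2. A Groebner basis of the Jacobian ideal J(f) in C{s,t} is {-s*t/12 + t^5 - t^2/12, s*t^2 + t^3, s^2 + 3*s*t/2 + t^2/2}; counting standard monomials gives mu = 7. Corank 2; j^3 = (s + t)^2*(2*s + t) has shape L^2 M (L != M), so D-series; mu = 7 gives D_7.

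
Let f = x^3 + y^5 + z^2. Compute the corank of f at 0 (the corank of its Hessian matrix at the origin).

2

Hessian at 0 has rank 1.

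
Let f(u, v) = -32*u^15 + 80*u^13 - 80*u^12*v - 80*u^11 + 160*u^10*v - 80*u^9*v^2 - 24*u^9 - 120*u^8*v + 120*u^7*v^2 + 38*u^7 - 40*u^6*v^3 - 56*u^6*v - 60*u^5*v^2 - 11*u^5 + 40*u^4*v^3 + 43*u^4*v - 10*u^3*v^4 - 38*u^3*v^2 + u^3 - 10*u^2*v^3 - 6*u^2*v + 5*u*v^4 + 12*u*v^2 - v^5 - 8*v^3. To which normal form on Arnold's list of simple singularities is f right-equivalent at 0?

E_8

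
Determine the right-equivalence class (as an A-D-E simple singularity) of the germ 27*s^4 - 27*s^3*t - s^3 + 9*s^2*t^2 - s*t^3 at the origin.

The Hessian of f at 0 has rank 0. Corank 2; j^3 = -s^3 is a perfect cube, so E-series; the 4-jet and mu = 7 give E_7.

E_{7}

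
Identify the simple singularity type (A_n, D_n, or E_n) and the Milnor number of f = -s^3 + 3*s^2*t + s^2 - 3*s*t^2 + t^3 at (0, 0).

Type A_{2}, Milnor number mu = 2.

The Hessian of f at 0 is [[2, 0], [0, 0]] with rank 1, so corank 1. A Groebner basis of the Jacobian ideal J(f) in C{s,t} is {t^2, s}; counting standard monomials gives mu = 2. Corank 1: A-series; mu = 2 gives A_2.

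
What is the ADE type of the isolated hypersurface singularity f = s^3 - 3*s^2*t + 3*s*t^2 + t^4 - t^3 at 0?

E6

The Hessian of f at 0 is [[0, 0], [0, 0]] with rank 0, so corank 2. A Groebner basis of the Jacobian ideal J(f) in C{s,t} is {t^3, s^2 - 2*s*t + t^2}; counting standard monomials gives mu = 6. Corank 2; j^3 = (s - t)^3 is a perfect cube, so E-series; the 4-jet and mu = 6 give E_6.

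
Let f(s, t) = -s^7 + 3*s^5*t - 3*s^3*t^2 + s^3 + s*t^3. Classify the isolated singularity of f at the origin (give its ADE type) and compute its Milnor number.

Type E_{7}, Milnor number mu = 7.

The Hessian of f at 0 is [[0, 0], [0, 0]] with rank 0, so corank 2. A Groebner basis of the Jacobian ideal J(f) in C{s,t} is {s^3, s*t^2, 3*s^2 + t^3}; counting standard monomials gives mu = 7. Corank 2; j^3 = s^3 is a perfect cube, so E-series; the 4-jet and mu = 7 give E_7.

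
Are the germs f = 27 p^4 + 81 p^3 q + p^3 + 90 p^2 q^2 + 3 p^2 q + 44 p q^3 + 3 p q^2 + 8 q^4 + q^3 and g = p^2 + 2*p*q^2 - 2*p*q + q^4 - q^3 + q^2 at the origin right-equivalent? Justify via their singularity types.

No.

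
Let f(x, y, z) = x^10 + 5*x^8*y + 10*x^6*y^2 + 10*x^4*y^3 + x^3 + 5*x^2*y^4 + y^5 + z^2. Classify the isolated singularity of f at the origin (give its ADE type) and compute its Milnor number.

The Hessian of f at 0 has rank 1. Corank 2; j^3 = x^3 is a perfect cube, so E-series; the 5-jet and mu = 8 give E_8.

Type E_{8}, Milnor number mu = 8.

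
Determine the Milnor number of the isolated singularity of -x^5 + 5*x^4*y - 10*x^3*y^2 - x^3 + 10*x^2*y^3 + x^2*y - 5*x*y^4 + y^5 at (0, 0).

6

The Hessian of f at 0 is [[0, 0], [0, 0]] with rank 0, so corank 2. A Groebner basis of the Jacobian ideal J(f) in C{x,y} is {x*y/5 + y^4, x*y^2, x^2 - x*y}; counting standard monomials gives mu = 6. Corank 2; j^3 = -x^2*(x - y) has shape L^2 M (L != M), so D-series; mu = 6 gives D_6.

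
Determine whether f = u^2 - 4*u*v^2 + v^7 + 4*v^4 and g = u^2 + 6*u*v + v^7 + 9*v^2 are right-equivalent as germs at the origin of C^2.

The Hessian of f at 0 has rank 1. Corank 1: A-series; mu = 6 gives A_6. The Hessian of g at 0 has rank 1. Corank 1: A-series; mu = 6 gives A_6. Both have type A_6, hence right-equivalent.

Yes.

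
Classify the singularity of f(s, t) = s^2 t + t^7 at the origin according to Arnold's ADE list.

D_{8}

The Hessian of f at 0 has rank 0. Corank 2; j^3 = s^2*t has shape L^2 M (L != M), so D-series; mu = 8 gives D_8.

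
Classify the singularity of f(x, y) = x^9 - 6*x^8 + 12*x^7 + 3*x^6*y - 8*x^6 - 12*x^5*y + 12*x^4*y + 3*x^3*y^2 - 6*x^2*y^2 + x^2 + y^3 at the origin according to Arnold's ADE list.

A2

The Hessian of f at 0 has rank 1. Corank 1: A-series; mu = 2 gives A_2.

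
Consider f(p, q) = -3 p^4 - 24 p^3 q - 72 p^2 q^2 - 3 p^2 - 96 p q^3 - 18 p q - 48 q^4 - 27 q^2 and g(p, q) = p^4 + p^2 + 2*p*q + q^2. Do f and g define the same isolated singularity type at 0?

The Hessian of f at 0 has rank 1. Corank 1: A-series; mu = 3 gives A_3. The Hessian of g at 0 has rank 1. Corank 1: A-series; mu = 3 gives A_3. Both have type A_3, hence right-equivalent.

Yes.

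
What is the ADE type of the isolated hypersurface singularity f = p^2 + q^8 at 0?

A_{7}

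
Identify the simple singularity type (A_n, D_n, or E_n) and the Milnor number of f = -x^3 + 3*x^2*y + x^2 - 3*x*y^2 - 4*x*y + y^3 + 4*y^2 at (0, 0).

The Hessian of f at 0 has rank 1. Corank 1: A-series; mu = 2 gives A_2.

Type A2, Milnor number mu = 2.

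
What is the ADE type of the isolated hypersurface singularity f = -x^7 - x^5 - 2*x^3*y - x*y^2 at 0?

D8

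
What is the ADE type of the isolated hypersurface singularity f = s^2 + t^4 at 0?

The Hessian of f at 0 has rank 1. Corank 1: A-series; mu = 3 gives A_3.

A3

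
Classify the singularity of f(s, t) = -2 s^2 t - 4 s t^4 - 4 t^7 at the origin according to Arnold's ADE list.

The Hessian of f at 0 has rank 0. Corank 2; j^3 = -2*s^2*t has shape L^2 M (L != M), so D-series; mu = 8 gives D_8.

D_{8}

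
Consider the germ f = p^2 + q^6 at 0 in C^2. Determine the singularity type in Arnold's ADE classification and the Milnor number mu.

Type A_5, Milnor number mu = 5.

The Hessian of f at 0 has rank 1. Corank 1: A-series; mu = 5 gives A_5.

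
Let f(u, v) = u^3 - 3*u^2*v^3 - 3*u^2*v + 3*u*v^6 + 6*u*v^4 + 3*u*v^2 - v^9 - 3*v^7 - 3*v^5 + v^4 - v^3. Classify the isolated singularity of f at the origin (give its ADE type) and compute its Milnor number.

Type E6, Milnor number mu = 6.

The Hessian of f at 0 has rank 0. Corank 2; j^3 = (u - v)^3 is a perfect cube, so E-series; the 4-jet and mu = 6 give E_6.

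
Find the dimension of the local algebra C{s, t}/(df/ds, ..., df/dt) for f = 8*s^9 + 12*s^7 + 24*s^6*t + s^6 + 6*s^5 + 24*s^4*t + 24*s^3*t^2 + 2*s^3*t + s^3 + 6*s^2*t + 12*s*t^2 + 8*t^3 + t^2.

2

The Hessian of f at 0 has rank 1. Corank 1: A-series; mu = 2 gives A_2.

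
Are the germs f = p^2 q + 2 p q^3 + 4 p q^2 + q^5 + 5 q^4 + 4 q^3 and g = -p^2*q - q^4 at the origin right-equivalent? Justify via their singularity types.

Yes.

The Hessian of f at 0 has rank 0. Corank 2; j^3 = q*(p + 2*q)^2 has shape L^2 M (L != M), so D-series; mu = 5 gives D_5. The Hessian of g at 0 has rank 0. Corank 2; j^3 = -p^2*q has shape L^2 M (L != M), so D-series; mu = 5 gives D_5. Both have type D_5, hence right-equivalent.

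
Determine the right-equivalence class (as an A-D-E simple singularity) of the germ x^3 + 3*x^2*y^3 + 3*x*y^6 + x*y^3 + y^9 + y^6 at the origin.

E_7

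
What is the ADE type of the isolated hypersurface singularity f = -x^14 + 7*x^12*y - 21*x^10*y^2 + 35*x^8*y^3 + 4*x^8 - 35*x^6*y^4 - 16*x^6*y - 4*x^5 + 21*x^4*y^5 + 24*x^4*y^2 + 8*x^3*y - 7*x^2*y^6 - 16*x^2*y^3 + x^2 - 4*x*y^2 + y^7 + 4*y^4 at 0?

A_{6}

The Hessian of f at 0 has rank 1. Corank 1: A-series; mu = 6 gives A_6.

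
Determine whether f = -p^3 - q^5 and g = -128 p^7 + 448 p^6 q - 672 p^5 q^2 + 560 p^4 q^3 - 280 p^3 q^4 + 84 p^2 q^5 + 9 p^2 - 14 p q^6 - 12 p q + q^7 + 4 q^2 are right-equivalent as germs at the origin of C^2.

No.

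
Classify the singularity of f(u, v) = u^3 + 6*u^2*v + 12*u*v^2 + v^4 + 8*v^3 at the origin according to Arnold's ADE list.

The Hessian of f at 0 is [[0, 0], [0, 0]] with rank 0, so corank 2. A Groebner basis of the Jacobian ideal J(f) in C{u,v} is {v^3, u^2 + 4*u*v + 4*v^2}; counting standard monomials gives mu = 6. Corank 2; j^3 = (u + 2*v)^3 is a perfect cube, so E-series; the 4-jet and mu = 6 give E_6.

E6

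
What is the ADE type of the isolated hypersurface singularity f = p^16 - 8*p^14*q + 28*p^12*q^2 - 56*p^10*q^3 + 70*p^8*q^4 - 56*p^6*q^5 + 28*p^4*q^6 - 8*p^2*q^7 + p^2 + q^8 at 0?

A_7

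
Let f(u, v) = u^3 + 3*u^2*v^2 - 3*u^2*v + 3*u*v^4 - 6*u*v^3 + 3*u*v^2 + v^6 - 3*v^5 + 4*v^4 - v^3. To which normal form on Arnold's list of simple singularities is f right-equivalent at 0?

E6

The Hessian of f at 0 is [[0, 0], [0, 0]] with rank 0, so corank 2. A Groebner basis of the Jacobian ideal J(f) in C{u,v} is {u^3 + 3*u^2/2 - 3*u*v + 3*v^2/2, u^2*v + u^2 - 2*u*v + v^2, u^2/2 + u*v^2 - u*v + v^2/2, v^3}; counting standard monomials gives mu = 6. Corank 2; j^3 = (u - v)^3 is a perfect cube, so E-series; the 4-jet and mu = 6 give E_6.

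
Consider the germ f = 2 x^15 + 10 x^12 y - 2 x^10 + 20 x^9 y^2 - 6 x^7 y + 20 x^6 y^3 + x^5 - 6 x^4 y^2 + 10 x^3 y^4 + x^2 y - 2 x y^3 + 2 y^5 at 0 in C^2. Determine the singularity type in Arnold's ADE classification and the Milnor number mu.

Type D_{6}, Milnor number mu = 6.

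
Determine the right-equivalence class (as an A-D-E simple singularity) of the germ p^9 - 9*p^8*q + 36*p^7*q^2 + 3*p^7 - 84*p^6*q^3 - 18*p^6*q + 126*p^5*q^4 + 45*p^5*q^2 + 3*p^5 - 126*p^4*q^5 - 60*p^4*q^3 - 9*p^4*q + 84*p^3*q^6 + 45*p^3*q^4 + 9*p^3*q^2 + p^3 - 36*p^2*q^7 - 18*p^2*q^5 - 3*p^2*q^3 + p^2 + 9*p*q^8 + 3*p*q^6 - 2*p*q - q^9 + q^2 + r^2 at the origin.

A_{2}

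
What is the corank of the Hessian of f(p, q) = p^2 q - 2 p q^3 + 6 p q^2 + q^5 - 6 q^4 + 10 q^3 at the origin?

Hessian at 0 has rank 0.

2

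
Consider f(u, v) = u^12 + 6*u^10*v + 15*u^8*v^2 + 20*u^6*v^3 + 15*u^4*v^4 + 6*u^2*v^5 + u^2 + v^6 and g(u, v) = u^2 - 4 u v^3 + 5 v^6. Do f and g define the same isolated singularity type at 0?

Yes.

The Hessian of f at 0 is [[2, 0], [0, 0]] with rank 1, so corank 1. A Groebner basis of the Jacobian ideal J(f) in C{u,v} is {v^5, u}; counting standard monomials gives mu = 5. Corank 1: A-series; mu = 5 gives A_5. The Hessian of g at 0 is [[2, 0], [0, 0]] with rank 1, so corank 1. A Groebner basis of the Jacobian ideal J(g) in C{u,v} is {u*v^2, -u/2 + v^3, u^2}; counting standard monomials gives mu = 5. Corank 1: A-series; mu = 5 gives A_5. Both have type A_5, hence right-equivalent.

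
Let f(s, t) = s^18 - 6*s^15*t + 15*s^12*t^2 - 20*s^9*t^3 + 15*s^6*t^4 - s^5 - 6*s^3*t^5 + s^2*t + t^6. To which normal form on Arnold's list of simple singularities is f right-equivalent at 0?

The Hessian of f at 0 is [[0, 0], [0, 0]] with rank 0, so corank 2. A Groebner basis of the Jacobian ideal J(f) in C{s,t} is {s^2/6 + t^5, s^3, s*t}; counting standard monomials gives mu = 7. Corank 2; j^3 = s^2*t has shape L^2 M (L != M), so D-series; mu = 7 gives D_7.

D_7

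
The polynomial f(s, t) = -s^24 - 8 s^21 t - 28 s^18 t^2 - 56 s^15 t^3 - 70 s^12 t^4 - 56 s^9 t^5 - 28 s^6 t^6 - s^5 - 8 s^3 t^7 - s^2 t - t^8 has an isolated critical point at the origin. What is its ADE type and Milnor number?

The Hessian of f at 0 has rank 0. Corank 2; j^3 = -s^2*t has shape L^2 M (L != M), so D-series; mu = 9 gives D_9.

Type D9, Milnor number mu = 9.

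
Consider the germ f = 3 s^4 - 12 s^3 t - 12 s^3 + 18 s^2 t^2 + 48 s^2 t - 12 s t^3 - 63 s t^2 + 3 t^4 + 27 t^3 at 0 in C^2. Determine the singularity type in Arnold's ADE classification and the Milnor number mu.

The Hessian of f at 0 is [[0, 0], [0, 0]] with rank 0, so corank 2. A Groebner basis of the Jacobian ideal J(f) in C{s,t} is {s*t^2 + 6*s*t - 9*t^2, 4*s*t + t^3 - 6*t^2, s^2 - 5*s*t/2 + 3*t^2/2}; counting standard monomials gives mu = 5. Corank 2; j^3 = -3*(s - t)*(2*s - 3*t)^2 has shape L^2 M (L != M), so D-series; mu = 5 gives D_5.

Type D_5, Milnor number mu = 5.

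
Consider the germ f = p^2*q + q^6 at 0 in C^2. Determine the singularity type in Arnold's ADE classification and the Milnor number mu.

Type D7, Milnor number mu = 7.

The Hessian of f at 0 has rank 0. Corank 2; j^3 = p^2*q has shape L^2 M (L != M), so D-series; mu = 7 gives D_7.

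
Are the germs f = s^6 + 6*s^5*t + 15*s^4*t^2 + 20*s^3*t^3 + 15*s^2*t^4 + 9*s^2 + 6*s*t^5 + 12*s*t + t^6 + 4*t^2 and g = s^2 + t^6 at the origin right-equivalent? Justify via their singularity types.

The Hessian of f at 0 is [[18, 12], [12, 8]] with rank 1, so corank 1. A Groebner basis of the Jacobian ideal J(f) in C{s,t} is {t^5, s + 2*t/3}; counting standard monomials gives mu = 5. Corank 1: A-series; mu = 5 gives A_5. The Hessian of g at 0 is [[2, 0], [0, 0]] with rank 1, so corank 1. A Groebner basis of the Jacobian ideal J(g) in C{s,t} is {t^5, s}; counting standard monomials gives mu = 5. Corank 1: A-series; mu = 5 gives A_5. Both have type A_5, hence right-equivalent.

Yes.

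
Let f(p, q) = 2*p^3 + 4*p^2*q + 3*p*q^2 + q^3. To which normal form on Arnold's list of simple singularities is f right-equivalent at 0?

The Hessian of f at 0 has rank 0. Corank 2; j^3 = (p + q)*(2*p^2 + 2*p*q + q^2) splits into three distinct lines over C (the quadratic factor has nonzero discriminant), so D_4.

D_{4}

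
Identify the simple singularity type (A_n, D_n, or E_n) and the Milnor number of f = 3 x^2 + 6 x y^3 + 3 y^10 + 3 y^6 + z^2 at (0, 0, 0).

The Hessian of f at 0 has rank 2. Corank 1: A-series; mu = 9 gives A_9.

Type A9, Milnor number mu = 9.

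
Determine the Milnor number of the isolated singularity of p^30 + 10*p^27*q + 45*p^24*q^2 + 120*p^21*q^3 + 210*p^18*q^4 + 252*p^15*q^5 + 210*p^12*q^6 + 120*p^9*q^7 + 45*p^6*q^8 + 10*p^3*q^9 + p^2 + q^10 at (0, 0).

9

The Hessian of f at 0 has rank 1. Corank 1: A-series; mu = 9 gives A_9.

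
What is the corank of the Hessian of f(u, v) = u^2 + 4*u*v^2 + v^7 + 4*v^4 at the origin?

1

The Hessian at 0 is [[2, 0], [0, 0]] of rank 1; hence corank 1.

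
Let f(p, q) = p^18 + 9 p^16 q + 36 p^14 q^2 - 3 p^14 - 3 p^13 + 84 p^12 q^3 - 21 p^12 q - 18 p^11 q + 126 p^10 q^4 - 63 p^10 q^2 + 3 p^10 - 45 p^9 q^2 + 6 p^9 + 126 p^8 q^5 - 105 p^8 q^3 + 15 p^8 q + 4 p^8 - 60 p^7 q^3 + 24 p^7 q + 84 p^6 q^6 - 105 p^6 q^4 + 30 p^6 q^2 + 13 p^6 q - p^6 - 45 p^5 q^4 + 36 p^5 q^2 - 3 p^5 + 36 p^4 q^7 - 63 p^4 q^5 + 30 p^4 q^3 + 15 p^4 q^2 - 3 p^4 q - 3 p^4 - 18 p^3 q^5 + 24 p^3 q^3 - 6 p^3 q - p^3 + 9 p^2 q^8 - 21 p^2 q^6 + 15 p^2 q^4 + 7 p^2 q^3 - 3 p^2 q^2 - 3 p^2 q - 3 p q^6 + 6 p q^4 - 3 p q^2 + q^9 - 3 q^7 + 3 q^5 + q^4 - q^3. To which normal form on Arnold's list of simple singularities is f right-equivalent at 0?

The Hessian of f at 0 is [[0, 0], [0, 0]] with rank 0, so corank 2. A Groebner basis of the Jacobian ideal J(f) in C{p,q} is {p^3 + 3*p^2/2 + 3*p*q + 3*q^2/2, p^2*q - p^2 - 2*p*q - q^2, p^2/2 + p*q^2 + p*q + q^2/2, q^3}; counting standard monomials gives mu = 6. Corank 2; j^3 = -(p + q)^3 is a perfect cube, so E-series; the 4-jet and mu = 6 give E_6.

E_6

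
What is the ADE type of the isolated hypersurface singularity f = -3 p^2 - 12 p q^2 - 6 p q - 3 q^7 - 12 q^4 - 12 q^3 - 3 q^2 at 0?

A_6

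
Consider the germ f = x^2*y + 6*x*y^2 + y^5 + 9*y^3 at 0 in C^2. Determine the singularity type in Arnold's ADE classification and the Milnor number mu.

Type D_6, Milnor number mu = 6.

The Hessian of f at 0 has rank 0. Corank 2; j^3 = y*(x + 3*y)^2 has shape L^2 M (L != M), so D-series; mu = 6 gives D_6.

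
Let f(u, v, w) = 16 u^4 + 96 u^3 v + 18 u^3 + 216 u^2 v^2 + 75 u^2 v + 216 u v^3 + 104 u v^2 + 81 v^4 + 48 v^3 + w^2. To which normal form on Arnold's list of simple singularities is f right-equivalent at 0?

D5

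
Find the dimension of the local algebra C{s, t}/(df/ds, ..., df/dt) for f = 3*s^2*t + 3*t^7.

The Hessian of f at 0 has rank 0. Corank 2; j^3 = 3*s^2*t has shape L^2 M (L != M), so D-series; mu = 8 gives D_8.

8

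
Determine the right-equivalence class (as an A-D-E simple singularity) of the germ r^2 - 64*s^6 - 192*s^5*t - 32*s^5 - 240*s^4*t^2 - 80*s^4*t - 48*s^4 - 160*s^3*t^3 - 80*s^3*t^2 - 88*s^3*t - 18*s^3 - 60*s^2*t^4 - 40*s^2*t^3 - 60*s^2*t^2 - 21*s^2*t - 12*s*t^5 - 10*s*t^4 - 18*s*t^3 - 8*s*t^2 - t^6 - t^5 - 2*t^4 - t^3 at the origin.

D7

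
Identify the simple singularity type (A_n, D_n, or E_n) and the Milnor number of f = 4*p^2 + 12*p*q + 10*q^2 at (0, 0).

Type A_{1}, Milnor number mu = 1.

The Hessian of f at 0 has rank 2. Corank 0: nondegenerate Morse point, so A_1.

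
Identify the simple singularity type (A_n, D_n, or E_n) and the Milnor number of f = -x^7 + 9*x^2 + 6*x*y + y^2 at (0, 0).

Type A6, Milnor number mu = 6.

The Hessian of f at 0 has rank 1. Corank 1: A-series; mu = 6 gives A_6.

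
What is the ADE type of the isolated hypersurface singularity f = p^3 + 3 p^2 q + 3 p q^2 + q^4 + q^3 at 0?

E_{6}

The Hessian of f at 0 has rank 0. Corank 2; j^3 = (p + q)^3 is a perfect cube, so E-series; the 4-jet and mu = 6 give E_6.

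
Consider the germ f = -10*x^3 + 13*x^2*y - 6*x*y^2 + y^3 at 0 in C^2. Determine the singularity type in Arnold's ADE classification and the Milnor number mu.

The Hessian of f at 0 has rank 0. Corank 2; j^3 = -(2*x - y)*(5*x^2 - 4*x*y + y^2) splits into three distinct lines over C (the quadratic factor has nonzero discriminant), so D_4.

Type D_{4}, Milnor number mu = 4.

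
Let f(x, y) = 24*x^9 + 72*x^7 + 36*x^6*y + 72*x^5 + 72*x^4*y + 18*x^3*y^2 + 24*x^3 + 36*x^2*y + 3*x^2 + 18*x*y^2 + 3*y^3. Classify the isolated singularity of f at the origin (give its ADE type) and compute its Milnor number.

Type A_{2}, Milnor number mu = 2.

The Hessian of f at 0 has rank 1. Corank 1: A-series; mu = 2 gives A_2.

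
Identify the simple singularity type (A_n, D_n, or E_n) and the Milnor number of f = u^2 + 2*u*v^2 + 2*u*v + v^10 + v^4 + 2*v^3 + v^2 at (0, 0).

Type A_9, Milnor number mu = 9.

The Hessian of f at 0 is [[2, 2], [2, 2]] with rank 1, so corank 1. A Groebner basis of the Jacobian ideal J(f) in C{u,v} is {u^5 + 10*u^4 + 30*u^3*v - 35*u^3 - 54*u^2*v + 23*u^2 + 27*u*v - 4*u - 4*v, u^4*v - 4*u^4 - 10*u^3*v + 10*u^3 + 15*u^2*v - 6*u^2 - 7*u*v + u + v, u + v^2 + v}; counting standard monomials gives mu = 9. Corank 1: A-series; mu = 9 gives A_9.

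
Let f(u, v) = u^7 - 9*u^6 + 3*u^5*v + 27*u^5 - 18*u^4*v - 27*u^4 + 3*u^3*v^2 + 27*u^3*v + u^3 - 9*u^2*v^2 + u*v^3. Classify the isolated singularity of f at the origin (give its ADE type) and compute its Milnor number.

Type E_7, Milnor number mu = 7.

The Hessian of f at 0 is [[0, 0], [0, 0]] with rank 0, so corank 2. A Groebner basis of the Jacobian ideal J(f) in C{u,v} is {u^2/3 + v^4 + v^3/9, u^3, u^2*v - u^2/9 - v^3/27, -2*u^2/3 + u*v^2 - 2*v^3/9}; counting standard monomials gives mu = 7. Corank 2; j^3 = u^3 is a perfect cube, so E-series; the 4-jet and mu = 7 give E_7.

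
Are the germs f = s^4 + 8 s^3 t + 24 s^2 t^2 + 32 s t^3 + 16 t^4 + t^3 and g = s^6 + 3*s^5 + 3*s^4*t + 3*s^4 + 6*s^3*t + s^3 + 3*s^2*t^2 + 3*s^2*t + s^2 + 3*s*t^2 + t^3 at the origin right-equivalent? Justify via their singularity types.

The Hessian of f at 0 has rank 0. Corank 2; j^3 = t^3 is a perfect cube, so E-series; the 4-jet and mu = 6 give E_6. The Hessian of g at 0 has rank 1. Corank 1: A-series; mu = 2 gives A_2. f is E_6 but g is A_2, hence not right-equivalent.

No.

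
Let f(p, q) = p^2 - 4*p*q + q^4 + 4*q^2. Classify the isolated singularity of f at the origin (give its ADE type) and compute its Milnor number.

Type A_3, Milnor number mu = 3.

The Hessian of f at 0 has rank 1. Corank 1: A-series; mu = 3 gives A_3.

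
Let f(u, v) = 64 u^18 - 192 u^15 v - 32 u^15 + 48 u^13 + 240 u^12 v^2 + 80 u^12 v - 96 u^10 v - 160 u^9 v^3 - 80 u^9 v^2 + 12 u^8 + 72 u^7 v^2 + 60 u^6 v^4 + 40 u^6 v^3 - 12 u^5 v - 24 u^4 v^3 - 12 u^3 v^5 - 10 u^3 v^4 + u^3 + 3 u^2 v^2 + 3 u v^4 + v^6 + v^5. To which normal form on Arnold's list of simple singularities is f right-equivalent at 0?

E_{8}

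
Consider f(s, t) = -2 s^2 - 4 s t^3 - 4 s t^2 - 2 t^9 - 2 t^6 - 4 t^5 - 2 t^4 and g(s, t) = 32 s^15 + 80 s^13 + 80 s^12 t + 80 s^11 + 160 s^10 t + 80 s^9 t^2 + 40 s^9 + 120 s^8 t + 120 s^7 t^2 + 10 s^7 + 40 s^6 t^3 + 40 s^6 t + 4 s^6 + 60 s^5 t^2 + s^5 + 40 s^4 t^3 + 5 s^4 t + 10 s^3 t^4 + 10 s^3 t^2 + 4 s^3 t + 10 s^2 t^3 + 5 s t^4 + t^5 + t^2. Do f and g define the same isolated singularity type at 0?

No.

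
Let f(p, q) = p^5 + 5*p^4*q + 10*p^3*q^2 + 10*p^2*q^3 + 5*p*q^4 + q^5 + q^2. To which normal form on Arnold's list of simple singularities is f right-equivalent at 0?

A4

The Hessian of f at 0 is [[0, 0], [0, 2]] with rank 1, so corank 1. A Groebner basis of the Jacobian ideal J(f) in C{p,q} is {p^4, q}; counting standard monomials gives mu = 4. Corank 1: A-series; mu = 4 gives A_4.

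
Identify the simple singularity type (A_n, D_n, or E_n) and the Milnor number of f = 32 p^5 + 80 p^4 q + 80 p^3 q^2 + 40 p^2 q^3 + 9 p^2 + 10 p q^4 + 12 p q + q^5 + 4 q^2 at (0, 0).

Type A4, Milnor number mu = 4.

The Hessian of f at 0 has rank 1. Corank 1: A-series; mu = 4 gives A_4.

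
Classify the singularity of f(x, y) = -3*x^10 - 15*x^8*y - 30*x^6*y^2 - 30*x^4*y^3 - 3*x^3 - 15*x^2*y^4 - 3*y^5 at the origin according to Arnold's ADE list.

E_8

The Hessian of f at 0 has rank 0. Corank 2; j^3 = -3*x^3 is a perfect cube, so E-series; the 5-jet and mu = 8 give E_8.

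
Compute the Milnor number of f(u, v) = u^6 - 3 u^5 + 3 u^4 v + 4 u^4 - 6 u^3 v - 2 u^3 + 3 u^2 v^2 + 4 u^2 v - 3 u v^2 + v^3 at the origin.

4

The Hessian of f at 0 has rank 0. Corank 2; j^3 = -(u - v)*(2*u^2 - 2*u*v + v^2) splits into three distinct lines over C (the quadratic factor has nonzero discriminant), so D_4.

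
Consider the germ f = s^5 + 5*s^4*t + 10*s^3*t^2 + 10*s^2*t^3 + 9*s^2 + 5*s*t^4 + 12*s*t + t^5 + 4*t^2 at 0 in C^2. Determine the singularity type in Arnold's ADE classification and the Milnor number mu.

The Hessian of f at 0 is [[18, 12], [12, 8]] with rank 1, so corank 1. A Groebner basis of the Jacobian ideal J(f) in C{s,t} is {t^4, s + 2*t/3}; counting standard monomials gives mu = 4. Corank 1: A-series; mu = 4 gives A_4.

Type A_4, Milnor number mu = 4.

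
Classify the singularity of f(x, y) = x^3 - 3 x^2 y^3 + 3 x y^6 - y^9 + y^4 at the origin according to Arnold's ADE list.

The Hessian of f at 0 is [[0, 0], [0, 0]] with rank 0, so corank 2. A Groebner basis of the Jacobian ideal J(f) in C{x,y} is {y^3, x^2}; counting standard monomials gives mu = 6. Corank 2; j^3 = x^3 is a perfect cube, so E-series; the 4-jet and mu = 6 give E_6.

E_6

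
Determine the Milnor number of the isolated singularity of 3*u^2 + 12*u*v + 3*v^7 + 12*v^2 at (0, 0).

6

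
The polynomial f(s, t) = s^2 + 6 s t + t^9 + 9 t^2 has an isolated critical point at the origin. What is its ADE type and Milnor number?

The Hessian of f at 0 has rank 1. Corank 1: A-series; mu = 8 gives A_8.

Type A_{8}, Milnor number mu = 8.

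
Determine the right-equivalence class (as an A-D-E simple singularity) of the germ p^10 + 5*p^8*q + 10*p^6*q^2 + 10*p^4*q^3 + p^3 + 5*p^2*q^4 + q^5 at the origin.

E_8

The Hessian of f at 0 is [[0, 0], [0, 0]] with rank 0, so corank 2. A Groebner basis of the Jacobian ideal J(f) in C{p,q} is {q^4, p^2}; counting standard monomials gives mu = 8. Corank 2; j^3 = p^3 is a perfect cube, so E-series; the 5-jet and mu = 8 give E_8.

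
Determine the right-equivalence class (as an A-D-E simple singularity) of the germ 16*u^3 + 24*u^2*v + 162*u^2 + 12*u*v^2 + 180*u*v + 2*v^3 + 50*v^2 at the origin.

A_{2}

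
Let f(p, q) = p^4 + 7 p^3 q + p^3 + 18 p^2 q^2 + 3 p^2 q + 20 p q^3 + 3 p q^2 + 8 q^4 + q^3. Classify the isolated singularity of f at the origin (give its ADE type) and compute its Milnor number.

The Hessian of f at 0 has rank 0. Corank 2; j^3 = (p + q)^3 is a perfect cube, so E-series; the 4-jet and mu = 7 give E_7.

Type E_{7}, Milnor number mu = 7.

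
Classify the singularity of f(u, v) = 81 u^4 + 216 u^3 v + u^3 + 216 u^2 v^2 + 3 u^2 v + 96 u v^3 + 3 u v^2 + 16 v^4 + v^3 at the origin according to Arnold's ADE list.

E_{6}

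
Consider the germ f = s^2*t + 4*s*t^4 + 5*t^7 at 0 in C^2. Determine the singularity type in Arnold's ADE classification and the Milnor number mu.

Type D_8, Milnor number mu = 8.

The Hessian of f at 0 has rank 0. Corank 2; j^3 = s^2*t has shape L^2 M (L != M), so D-series; mu = 8 gives D_8.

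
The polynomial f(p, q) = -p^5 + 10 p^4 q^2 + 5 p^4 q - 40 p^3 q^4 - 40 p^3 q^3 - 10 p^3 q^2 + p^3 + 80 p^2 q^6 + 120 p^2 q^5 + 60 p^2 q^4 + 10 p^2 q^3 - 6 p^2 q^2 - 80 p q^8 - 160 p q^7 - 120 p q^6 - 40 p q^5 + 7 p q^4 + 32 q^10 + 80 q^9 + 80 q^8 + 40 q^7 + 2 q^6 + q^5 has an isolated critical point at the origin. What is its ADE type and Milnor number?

The Hessian of f at 0 has rank 0. Corank 2; j^3 = p^3 is a perfect cube, so E-series; the 5-jet and mu = 8 give E_8.

Type E8, Milnor number mu = 8.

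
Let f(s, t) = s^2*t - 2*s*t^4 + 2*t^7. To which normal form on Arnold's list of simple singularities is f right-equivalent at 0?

D_{8}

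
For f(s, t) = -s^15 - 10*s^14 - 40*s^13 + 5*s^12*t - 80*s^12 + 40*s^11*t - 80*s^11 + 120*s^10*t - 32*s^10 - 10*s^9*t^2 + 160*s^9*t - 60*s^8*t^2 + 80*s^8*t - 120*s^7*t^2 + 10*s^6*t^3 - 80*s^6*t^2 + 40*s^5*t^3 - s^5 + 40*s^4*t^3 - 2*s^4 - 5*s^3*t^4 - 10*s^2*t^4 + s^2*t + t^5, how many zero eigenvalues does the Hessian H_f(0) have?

2

The Hessian at 0 is [[0, 0], [0, 0]] of rank 0; hence corank 2.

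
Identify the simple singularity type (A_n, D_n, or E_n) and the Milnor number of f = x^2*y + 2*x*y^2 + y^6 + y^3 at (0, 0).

Type D_7, Milnor number mu = 7.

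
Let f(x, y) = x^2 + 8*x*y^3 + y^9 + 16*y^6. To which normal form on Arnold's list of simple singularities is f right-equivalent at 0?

The Hessian of f at 0 has rank 1. Corank 1: A-series; mu = 8 gives A_8.

A_{8}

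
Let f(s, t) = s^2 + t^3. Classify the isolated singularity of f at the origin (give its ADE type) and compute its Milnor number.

The Hessian of f at 0 has rank 1. Corank 1: A-series; mu = 2 gives A_2.

Type A_2, Milnor number mu = 2.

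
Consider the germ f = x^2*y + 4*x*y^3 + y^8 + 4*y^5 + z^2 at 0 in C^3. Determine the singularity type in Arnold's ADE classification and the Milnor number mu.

Type D9, Milnor number mu = 9.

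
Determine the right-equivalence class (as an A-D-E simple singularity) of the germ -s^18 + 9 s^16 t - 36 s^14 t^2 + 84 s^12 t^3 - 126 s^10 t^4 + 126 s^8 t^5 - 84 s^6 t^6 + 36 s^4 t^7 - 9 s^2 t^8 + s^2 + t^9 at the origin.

The Hessian of f at 0 is [[2, 0], [0, 0]] with rank 1, so corank 1. A Groebner basis of the Jacobian ideal J(f) in C{s,t} is {t^8, s}; counting standard monomials gives mu = 8. Corank 1: A-series; mu = 8 gives A_8.

A_8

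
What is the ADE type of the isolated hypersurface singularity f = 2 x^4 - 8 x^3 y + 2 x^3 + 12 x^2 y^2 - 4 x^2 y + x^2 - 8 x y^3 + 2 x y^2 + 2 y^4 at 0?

A_3

The Hessian of f at 0 has rank 1. Corank 1: A-series; mu = 3 gives A_3.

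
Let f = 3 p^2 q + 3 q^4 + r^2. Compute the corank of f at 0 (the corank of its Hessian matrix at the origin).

The Hessian at 0 is [[0, 0, 0], [0, 0, 0], [0, 0, 2]] of rank 1; hence corank 2.

2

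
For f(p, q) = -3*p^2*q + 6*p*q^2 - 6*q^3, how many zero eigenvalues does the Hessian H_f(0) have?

2

The Hessian at 0 is [[0, 0], [0, 0]] of rank 0; hence corank 2.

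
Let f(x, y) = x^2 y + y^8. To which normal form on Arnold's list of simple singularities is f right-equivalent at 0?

D_9

The Hessian of f at 0 is [[0, 0], [0, 0]] with rank 0, so corank 2. A Groebner basis of the Jacobian ideal J(f) in C{x,y} is {x^2/8 + y^7, x^3, x*y}; counting standard monomials gives mu = 9. Corank 2; j^3 = x^2*y has shape L^2 M (L != M), so D-series; mu = 9 gives D_9.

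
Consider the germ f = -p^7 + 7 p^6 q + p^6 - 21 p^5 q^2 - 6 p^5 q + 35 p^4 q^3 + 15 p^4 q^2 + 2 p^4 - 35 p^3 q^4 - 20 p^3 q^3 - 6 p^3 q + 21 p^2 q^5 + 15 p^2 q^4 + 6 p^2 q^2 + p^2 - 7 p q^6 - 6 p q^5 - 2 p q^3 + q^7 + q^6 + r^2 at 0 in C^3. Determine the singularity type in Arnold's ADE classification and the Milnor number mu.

Type A_{6}, Milnor number mu = 6.

The Hessian of f at 0 has rank 2. Corank 1: A-series; mu = 6 gives A_6.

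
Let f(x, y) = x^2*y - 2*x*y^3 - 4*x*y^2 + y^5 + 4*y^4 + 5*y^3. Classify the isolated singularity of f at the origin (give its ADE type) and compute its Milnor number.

The Hessian of f at 0 is [[0, 0], [0, 0]] with rank 0, so corank 2. A Groebner basis of the Jacobian ideal J(f) in C{x,y} is {y^3, x^2 - y^2, x*y - 2*y^2}; counting standard monomials gives mu = 4. Corank 2; j^3 = y*(x^2 - 4*x*y + 5*y^2) splits into three distinct lines over C (the quadratic factor has nonzero discriminant), so D_4.

Type D4, Milnor number mu = 4.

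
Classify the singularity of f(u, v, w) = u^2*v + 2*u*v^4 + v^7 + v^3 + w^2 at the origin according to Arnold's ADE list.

The Hessian of f at 0 is [[0, 0, 0], [0, 0, 0], [0, 0, 2]] with rank 1, so corank 2. A Groebner basis of the Jacobian ideal J(f) in C{u,v,w} is {v^3, u^2 + 3*v^2, u*v, w}; counting standard monomials gives mu = 4. Corank 2; j^3 = v*(u^2 + v^2) splits into three distinct lines over C (the quadratic factor has nonzero discriminant), so D_4.

D_{4}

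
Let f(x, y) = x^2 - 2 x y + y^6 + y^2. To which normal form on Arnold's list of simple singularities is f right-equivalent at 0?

A_5

The Hessian of f at 0 is [[2, -2], [-2, 2]] with rank 1, so corank 1. A Groebner basis of the Jacobian ideal J(f) in C{x,y} is {y^5, x - y}; counting standard monomials gives mu = 5. Corank 1: A-series; mu = 5 gives A_5.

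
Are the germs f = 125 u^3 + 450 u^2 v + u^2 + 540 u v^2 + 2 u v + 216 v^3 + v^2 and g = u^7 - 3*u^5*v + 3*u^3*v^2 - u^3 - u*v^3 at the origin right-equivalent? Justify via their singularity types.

The Hessian of f at 0 is [[2, 2], [2, 2]] with rank 1, so corank 1. A Groebner basis of the Jacobian ideal J(f) in C{u,v} is {v^2, u + v}; counting standard monomials gives mu = 2. Corank 1: A-series; mu = 2 gives A_2. The Hessian of g at 0 is [[0, 0], [0, 0]] with rank 0, so corank 2. A Groebner basis of the Jacobian ideal J(g) in C{u,v} is {u^3, u*v^2, 3*u^2 + v^3}; counting standard monomials gives mu = 7. Corank 2; j^3 = -u^3 is a perfect cube, so E-series; the 4-jet and mu = 7 give E_7. f is A_2 but g is E_7, hence not right-equivalent.

No.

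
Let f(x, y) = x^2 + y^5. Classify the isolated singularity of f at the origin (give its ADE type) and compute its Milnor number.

Type A_4, Milnor number mu = 4.

The Hessian of f at 0 has rank 1. Corank 1: A-series; mu = 4 gives A_4.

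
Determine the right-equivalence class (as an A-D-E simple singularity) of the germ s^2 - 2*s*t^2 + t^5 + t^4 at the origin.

A_{4}

The Hessian of f at 0 has rank 1. Corank 1: A-series; mu = 4 gives A_4.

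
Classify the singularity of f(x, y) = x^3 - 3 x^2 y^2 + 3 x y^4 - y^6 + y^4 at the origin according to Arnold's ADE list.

E_6

The Hessian of f at 0 has rank 0. Corank 2; j^3 = x^3 is a perfect cube, so E-series; the 4-jet and mu = 6 give E_6.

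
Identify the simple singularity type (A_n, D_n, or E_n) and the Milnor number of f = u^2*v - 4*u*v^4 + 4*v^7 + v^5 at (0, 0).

Type D_6, Milnor number mu = 6.

The Hessian of f at 0 has rank 0. Corank 2; j^3 = u^2*v has shape L^2 M (L != M), so D-series; mu = 6 gives D_6.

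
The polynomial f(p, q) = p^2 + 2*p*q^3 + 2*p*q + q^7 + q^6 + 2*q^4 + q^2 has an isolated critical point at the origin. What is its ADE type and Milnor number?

Type A_{6}, Milnor number mu = 6.

The Hessian of f at 0 has rank 1. Corank 1: A-series; mu = 6 gives A_6.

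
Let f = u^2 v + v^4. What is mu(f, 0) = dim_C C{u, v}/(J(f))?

The Hessian of f at 0 is [[0, 0], [0, 0]] with rank 0, so corank 2. A Groebner basis of the Jacobian ideal J(f) in C{u,v} is {u^3, u^2/4 + v^3, u*v}; counting standard monomials gives mu = 5. Corank 2; j^3 = u^2*v has shape L^2 M (L != M), so D-series; mu = 5 gives D_5.

5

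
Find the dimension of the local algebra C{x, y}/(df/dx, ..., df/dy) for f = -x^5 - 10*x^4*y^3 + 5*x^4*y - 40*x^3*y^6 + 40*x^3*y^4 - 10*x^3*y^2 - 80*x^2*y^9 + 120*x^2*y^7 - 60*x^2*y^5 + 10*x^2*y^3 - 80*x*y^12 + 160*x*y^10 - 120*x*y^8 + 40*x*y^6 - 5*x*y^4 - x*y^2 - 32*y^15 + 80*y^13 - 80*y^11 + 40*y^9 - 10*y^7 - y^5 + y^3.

6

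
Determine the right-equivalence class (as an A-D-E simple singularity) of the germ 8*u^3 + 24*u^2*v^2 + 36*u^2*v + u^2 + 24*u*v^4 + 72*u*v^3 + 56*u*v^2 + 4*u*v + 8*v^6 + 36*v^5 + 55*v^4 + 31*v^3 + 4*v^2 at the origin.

A2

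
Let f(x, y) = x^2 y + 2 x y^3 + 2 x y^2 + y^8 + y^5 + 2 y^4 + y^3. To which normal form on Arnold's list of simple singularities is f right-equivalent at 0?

The Hessian of f at 0 has rank 0. Corank 2; j^3 = y*(x + y)^2 has shape L^2 M (L != M), so D-series; mu = 9 gives D_9.

D9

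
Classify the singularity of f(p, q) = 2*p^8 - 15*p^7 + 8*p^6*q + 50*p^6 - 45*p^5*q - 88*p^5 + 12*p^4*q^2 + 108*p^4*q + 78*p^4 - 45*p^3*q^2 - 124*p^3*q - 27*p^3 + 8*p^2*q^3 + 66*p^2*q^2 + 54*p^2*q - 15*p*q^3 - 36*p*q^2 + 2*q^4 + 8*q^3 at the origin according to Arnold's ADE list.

E_{7}

The Hessian of f at 0 has rank 0. Corank 2; j^3 = -(3*p - 2*q)^3 is a perfect cube, so E-series; the 4-jet and mu = 7 give E_7.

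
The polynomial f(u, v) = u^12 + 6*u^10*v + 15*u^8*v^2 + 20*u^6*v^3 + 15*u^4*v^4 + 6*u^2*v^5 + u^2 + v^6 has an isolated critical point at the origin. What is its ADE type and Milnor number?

Type A_5, Milnor number mu = 5.

The Hessian of f at 0 is [[2, 0], [0, 0]] with rank 1, so corank 1. A Groebner basis of the Jacobian ideal J(f) in C{u,v} is {v^5, u}; counting standard monomials gives mu = 5. Corank 1: A-series; mu = 5 gives A_5.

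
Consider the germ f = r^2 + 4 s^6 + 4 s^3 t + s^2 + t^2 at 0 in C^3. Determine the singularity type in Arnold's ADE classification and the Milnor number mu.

Type A_{1}, Milnor number mu = 1.

The Hessian of f at 0 is [[2, 0, 0], [0, 2, 0], [0, 0, 2]] with rank 3, so corank 0. A Groebner basis of the Jacobian ideal J(f) in C{s,t,r} is {s, t, r}; counting standard monomials gives mu = 1. Corank 0: nondegenerate Morse point, so A_1.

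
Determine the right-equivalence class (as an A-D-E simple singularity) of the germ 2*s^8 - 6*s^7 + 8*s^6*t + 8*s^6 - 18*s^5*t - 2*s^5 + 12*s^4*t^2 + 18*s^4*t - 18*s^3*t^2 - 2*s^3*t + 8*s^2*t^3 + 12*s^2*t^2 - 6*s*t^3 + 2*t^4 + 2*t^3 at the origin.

The Hessian of f at 0 has rank 0. Corank 2; j^3 = 2*t^3 is a perfect cube, so E-series; the 4-jet and mu = 7 give E_7.

E7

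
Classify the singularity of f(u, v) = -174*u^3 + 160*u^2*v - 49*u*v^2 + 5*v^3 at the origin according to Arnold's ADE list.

The Hessian of f at 0 is [[0, 0], [0, 0]] with rank 0, so corank 2. A Groebner basis of the Jacobian ideal J(f) in C{u,v} is {v^3, u^2 - v^2/22, u*v - 5*v^2/22}; counting standard monomials gives mu = 4. Corank 2; j^3 = -(3*u - v)*(58*u^2 - 34*u*v + 5*v^2) splits into three distinct lines over C (the quadratic factor has nonzero discriminant), so D_4.

D4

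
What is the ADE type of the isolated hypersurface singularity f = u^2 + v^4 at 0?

A3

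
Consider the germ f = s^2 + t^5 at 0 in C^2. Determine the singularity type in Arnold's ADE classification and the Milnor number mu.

The Hessian of f at 0 has rank 1. Corank 1: A-series; mu = 4 gives A_4.

Type A4, Milnor number mu = 4.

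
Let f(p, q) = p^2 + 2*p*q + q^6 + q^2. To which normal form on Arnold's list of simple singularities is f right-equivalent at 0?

A_{5}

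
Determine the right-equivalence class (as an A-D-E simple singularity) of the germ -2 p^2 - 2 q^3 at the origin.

A2

The Hessian of f at 0 has rank 1. Corank 1: A-series; mu = 2 gives A_2.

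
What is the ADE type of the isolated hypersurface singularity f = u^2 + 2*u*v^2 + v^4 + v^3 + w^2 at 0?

The Hessian of f at 0 has rank 2. Corank 1: A-series; mu = 2 gives A_2.

A_{2}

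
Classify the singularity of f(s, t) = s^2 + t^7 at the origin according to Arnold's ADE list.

A6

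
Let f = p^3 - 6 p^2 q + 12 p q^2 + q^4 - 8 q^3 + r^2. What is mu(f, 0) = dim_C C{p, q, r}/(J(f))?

6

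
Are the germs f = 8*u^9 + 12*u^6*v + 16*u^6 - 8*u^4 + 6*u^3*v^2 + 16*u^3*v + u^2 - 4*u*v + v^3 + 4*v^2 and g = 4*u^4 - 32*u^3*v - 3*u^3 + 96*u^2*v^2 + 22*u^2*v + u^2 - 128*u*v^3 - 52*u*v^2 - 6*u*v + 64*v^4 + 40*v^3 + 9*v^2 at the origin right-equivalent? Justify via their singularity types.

Yes.

The Hessian of f at 0 has rank 1. Corank 1: A-series; mu = 2 gives A_2. The Hessian of g at 0 has rank 1. Corank 1: A-series; mu = 2 gives A_2. Both have type A_2, hence right-equivalent.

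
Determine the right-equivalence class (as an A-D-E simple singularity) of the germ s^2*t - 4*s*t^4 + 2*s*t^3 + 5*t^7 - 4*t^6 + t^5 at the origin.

D_{8}

The Hessian of f at 0 has rank 0. Corank 2; j^3 = s^2*t has shape L^2 M (L != M), so D-series; mu = 8 gives D_8.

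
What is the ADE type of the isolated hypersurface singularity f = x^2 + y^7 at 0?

A6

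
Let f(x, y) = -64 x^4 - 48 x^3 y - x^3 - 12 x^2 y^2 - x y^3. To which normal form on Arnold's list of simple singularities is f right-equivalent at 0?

The Hessian of f at 0 has rank 0. Corank 2; j^3 = -x^3 is a perfect cube, so E-series; the 4-jet and mu = 7 give E_7.

E_7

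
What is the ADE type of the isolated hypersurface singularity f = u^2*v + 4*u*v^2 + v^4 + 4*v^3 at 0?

The Hessian of f at 0 has rank 0. Corank 2; j^3 = v*(u + 2*v)^2 has shape L^2 M (L != M), so D-series; mu = 5 gives D_5.

D5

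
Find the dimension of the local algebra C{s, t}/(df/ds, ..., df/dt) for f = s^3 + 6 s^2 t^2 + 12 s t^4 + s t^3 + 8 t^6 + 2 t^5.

7

The Hessian of f at 0 has rank 0. Corank 2; j^3 = s^3 is a perfect cube, so E-series; the 4-jet and mu = 7 give E_7.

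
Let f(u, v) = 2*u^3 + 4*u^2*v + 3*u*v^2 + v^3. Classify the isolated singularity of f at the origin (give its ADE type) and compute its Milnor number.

The Hessian of f at 0 is [[0, 0], [0, 0]] with rank 0, so corank 2. A Groebner basis of the Jacobian ideal J(f) in C{u,v} is {v^3, u^2 - 3*v^2/2, u*v + 3*v^2/2}; counting standard monomials gives mu = 4. Corank 2; j^3 = (u + v)*(2*u^2 + 2*u*v + v^2) splits into three distinct lines over C (the quadratic factor has nonzero discriminant), so D_4.

Type D_4, Milnor number mu = 4.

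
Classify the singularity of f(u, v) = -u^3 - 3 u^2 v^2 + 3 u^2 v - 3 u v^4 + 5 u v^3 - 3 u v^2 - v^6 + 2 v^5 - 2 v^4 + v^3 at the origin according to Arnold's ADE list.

E_7

The Hessian of f at 0 is [[0, 0], [0, 0]] with rank 0, so corank 2. A Groebner basis of the Jacobian ideal J(f) in C{u,v} is {-u^2 + 2*u*v + v^4 - v^3/3 - v^2, u^3 + 4*u^2 - 8*u*v + v^3/3 + 4*v^2, u^2*v + 7*u^2/3 - 14*u*v/3 - 2*v^3/9 + 7*v^2/3, u^2 + u*v^2 - 2*u*v - 2*v^3/3 + v^2}; counting standard monomials gives mu = 7. Corank 2; j^3 = -(u - v)^3 is a perfect cube, so E-series; the 4-jet and mu = 7 give E_7.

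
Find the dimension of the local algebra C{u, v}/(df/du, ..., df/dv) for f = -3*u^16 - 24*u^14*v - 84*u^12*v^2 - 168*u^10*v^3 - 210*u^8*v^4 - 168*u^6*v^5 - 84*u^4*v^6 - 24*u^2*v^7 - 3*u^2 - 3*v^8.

The Hessian of f at 0 is [[-6, 0], [0, 0]] with rank 1, so corank 1. A Groebner basis of the Jacobian ideal J(f) in C{u,v} is {v^7, u}; counting standard monomials gives mu = 7. Corank 1: A-series; mu = 7 gives A_7.

7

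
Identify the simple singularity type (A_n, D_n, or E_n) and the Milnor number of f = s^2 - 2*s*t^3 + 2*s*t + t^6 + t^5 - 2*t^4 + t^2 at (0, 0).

Type A_4, Milnor number mu = 4.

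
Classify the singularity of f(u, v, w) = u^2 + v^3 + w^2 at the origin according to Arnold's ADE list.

The Hessian of f at 0 has rank 2. Corank 1: A-series; mu = 2 gives A_2.

A_2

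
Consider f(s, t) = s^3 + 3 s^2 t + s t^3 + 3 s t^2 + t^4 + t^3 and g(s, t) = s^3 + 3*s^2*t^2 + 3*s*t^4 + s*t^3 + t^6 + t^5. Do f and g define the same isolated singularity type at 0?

Yes.

The Hessian of f at 0 is [[0, 0], [0, 0]] with rank 0, so corank 2. A Groebner basis of the Jacobian ideal J(f) in C{s,t} is {s^3 + 3*s^2*t + 6*s^2 + 12*s*t + 6*t^2, -3*s^2 + s*t^2 - 6*s*t - 3*t^2, 3*s^2 + 6*s*t + t^3 + 3*t^2}; counting standard monomials gives mu = 7. Corank 2; j^3 = (s + t)^3 is a perfect cube, so E-series; the 4-jet and mu = 7 give E_7. The Hessian of g at 0 is [[0, 0], [0, 0]] with rank 0, so corank 2. A Groebner basis of the Jacobian ideal J(g) in C{s,t} is {-s^2 + t^4 - t^3/3, s^3, s^2*t + s^2/3 + t^3/9, s^2 + s*t^2 + t^3/3}; counting standard monomials gives mu = 7. Corank 2; j^3 = s^3 is a perfect cube, so E-series; the 4-jet and mu = 7 give E_7. Both have type E_7, hence right-equivalent.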